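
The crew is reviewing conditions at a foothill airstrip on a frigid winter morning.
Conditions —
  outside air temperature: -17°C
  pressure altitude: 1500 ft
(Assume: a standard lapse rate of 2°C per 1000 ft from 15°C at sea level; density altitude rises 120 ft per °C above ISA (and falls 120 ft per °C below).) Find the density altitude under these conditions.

-1980 ft

ISA temperature at 1500 ft = 15 − 2 × (1500/1000) = 12°C.
ISA deviation = -17 − 12 = -29°C.
Density altitude = 1500 + 120 × (-29) = 1500 + (-3480) = -1980 ft.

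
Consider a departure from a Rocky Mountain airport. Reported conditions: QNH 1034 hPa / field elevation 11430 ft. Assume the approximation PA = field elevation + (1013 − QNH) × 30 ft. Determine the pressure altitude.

Pressure correction = (1013 − 1034) × 30 = -630 ft.
Pressure altitude = 11430 + (-630) = 10800 ft.

10800 ft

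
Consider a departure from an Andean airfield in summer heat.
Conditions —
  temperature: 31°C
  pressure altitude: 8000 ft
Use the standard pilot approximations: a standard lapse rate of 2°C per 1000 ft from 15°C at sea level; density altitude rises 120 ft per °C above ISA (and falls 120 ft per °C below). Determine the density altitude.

ISA temperature at 8000 ft = 15 − 2 × (8000/1000) = -1°C.
ISA deviation = 31 − (-1) = +32°C.
Density altitude = 8000 + 120 × (32) = 8000 + (+3840) = 11840 ft.

11840 ft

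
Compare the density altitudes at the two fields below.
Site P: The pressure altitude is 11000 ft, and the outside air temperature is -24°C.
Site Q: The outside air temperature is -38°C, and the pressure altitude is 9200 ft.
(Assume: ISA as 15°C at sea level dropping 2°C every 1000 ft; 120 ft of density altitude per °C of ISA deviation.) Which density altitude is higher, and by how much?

Site P by 3912 ft

Site P: ISA temp = -7°C, deviation -17°C, DA = 11000 + 120 × (-17) = 8960 ft.
Site Q: ISA temp = -3.4°C, deviation -34.6°C, DA = 9200 + 120 × (-34.6) = 5048 ft.
Site P is higher by 8960 − 5048 = 3912 ft.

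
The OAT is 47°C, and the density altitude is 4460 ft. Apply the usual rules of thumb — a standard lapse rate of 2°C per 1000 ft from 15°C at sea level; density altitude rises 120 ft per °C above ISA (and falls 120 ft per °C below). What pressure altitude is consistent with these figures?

500 ft

DA = PA + 120 × (OAT − (15 − 2·PA/1000)) = PA + 120·OAT − 1800 + 0.24·PA = 1.24·PA + 120·OAT − 1800.
So 1.24·PA = 4460 − 120 × 47 + 1800 = 620.
PA = 620 / 1.24 = 500 ft.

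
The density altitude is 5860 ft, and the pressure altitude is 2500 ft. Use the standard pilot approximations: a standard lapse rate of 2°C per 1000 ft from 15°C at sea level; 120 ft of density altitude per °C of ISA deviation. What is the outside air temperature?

38°C

Density altitude − pressure altitude = 5860 − 2500 = +3360 ft.
At 120 ft/°C that is an ISA deviation of 3360/120 = +28°C.
ISA temperature at 2500 ft = 15 − 2 × (2500/1000) = 10°C.
OAT = ISA + deviation = 10 + (+28) = 38°C.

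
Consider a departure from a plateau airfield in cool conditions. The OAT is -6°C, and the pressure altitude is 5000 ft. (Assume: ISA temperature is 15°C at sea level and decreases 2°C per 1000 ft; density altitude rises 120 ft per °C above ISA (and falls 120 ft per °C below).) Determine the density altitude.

ISA temperature at 5000 ft = 15 − 2 × (5000/1000) = 5°C.
ISA deviation = -6 − 5 = -11°C.
Density altitude = 5000 + 120 × (-11) = 5000 + (-1320) = 3680 ft.

3680 ft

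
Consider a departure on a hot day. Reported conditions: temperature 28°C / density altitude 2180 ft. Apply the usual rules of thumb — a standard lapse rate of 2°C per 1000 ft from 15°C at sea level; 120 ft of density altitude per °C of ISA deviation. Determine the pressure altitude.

500 ft

DA = PA + 120 × (OAT − (15 − 2·PA/1000)) = PA + 120·OAT − 1800 + 0.24·PA = 1.24·PA + 120·OAT − 1800.
So 1.24·PA = 2180 − 120 × 28 + 1800 = 620.
PA = 620 / 1.24 = 500 ft.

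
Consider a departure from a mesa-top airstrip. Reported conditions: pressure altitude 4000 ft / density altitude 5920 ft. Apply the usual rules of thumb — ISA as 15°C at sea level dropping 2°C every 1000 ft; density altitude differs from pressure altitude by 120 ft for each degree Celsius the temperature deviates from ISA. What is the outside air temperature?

Density altitude − pressure altitude = 5920 − 4000 = +1920 ft.
At 120 ft/°C that is an ISA deviation of 1920/120 = +16°C.
ISA temperature at 4000 ft = 15 − 2 × (4000/1000) = 7°C.
OAT = ISA + deviation = 7 + (+16) = 23°C.

23°C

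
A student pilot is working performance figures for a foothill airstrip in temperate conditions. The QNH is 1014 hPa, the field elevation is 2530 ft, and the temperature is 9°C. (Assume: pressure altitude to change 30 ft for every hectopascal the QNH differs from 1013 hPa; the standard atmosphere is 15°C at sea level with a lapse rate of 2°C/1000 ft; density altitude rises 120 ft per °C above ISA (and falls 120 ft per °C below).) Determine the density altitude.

Pressure altitude = 2530 + (1013 − 1014) × 30 = 2530 + (-30) = 2500 ft.
ISA temperature at 2500 ft = 15 − 2 × (2500/1000) = 10°C.
ISA deviation = 9 − 10 = -1°C.
Density altitude = 2500 + 120 × (-1) = 2380 ft.

2380 ft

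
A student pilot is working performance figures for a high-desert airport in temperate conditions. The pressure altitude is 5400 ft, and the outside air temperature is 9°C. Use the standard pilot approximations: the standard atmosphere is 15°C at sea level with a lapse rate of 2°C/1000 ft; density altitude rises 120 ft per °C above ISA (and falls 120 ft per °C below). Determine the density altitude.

ISA temperature at 5400 ft = 15 − 2 × (5400/1000) = 4.2°C.
ISA deviation = 9 − 4.2 = +4.8°C.
Density altitude = 5400 + 120 × (4.8) = 5400 + (+576) = 5976 ft.

5976 ft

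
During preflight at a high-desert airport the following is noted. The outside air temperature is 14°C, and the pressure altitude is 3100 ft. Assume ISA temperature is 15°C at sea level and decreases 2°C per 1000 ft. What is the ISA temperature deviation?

ISA temperature at 3100 ft = 15 − 2 × (3100/1000) = 8.8°C.
Deviation = OAT − ISA = 14 − 8.8 = +5.2°C.

ISA+5.2°C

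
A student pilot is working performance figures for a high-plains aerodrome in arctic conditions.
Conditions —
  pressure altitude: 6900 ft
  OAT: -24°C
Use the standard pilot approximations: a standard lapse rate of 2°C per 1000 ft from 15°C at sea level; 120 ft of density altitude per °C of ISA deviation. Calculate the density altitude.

3876 ft

ISA temperature at 6900 ft = 15 − 2 × (6900/1000) = 1.2°C.
ISA deviation = -24 − 1.2 = -25.2°C.
Density altitude = 6900 + 120 × (-25.2) = 6900 + (-3024) = 3876 ft.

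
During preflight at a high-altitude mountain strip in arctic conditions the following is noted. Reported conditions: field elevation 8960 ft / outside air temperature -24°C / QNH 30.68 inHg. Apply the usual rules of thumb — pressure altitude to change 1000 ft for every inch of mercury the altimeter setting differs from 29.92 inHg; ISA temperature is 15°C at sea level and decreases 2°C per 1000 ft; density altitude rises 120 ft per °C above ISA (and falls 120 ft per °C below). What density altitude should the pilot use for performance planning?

Pressure altitude = 8960 + (29.92 − 30.68) × 1000 = 8960 + (-760) = 8200 ft.
ISA temperature at 8200 ft = 15 − 2 × (8200/1000) = -1.4°C.
ISA deviation = -24 − (-1.4) = -22.6°C.
Density altitude = 8200 + 120 × (-22.6) = 5488 ft.

5488 ft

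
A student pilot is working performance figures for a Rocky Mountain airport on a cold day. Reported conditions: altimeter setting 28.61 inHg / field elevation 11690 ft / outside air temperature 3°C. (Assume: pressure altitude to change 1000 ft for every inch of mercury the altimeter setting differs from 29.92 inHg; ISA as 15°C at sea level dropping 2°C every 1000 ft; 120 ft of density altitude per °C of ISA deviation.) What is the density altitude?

14680 ft

Pressure altitude = 11690 + (29.92 − 28.61) × 1000 = 11690 + (+1310) = 13000 ft.
ISA temperature at 13000 ft = 15 − 2 × (13000/1000) = -11°C.
ISA deviation = 3 − (-11) = +14°C.
Density altitude = 13000 + 120 × (14) = 14680 ft.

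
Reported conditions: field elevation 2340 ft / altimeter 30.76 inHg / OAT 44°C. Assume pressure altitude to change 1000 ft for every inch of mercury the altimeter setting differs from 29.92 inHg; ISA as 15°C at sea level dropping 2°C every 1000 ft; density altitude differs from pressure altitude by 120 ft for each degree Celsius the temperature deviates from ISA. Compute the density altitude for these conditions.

Pressure altitude = 2340 + (29.92 − 30.76) × 1000 = 2340 + (-840) = 1500 ft.
ISA temperature at 1500 ft = 15 − 2 × (1500/1000) = 12°C.
ISA deviation = 44 − 12 = +32°C.
Density altitude = 1500 + 120 × (32) = 5340 ft.

5340 ft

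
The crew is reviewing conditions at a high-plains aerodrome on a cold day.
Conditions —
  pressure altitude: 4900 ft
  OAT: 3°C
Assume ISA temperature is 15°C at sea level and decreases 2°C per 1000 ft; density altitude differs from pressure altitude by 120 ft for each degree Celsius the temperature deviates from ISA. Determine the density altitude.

ISA temperature at 4900 ft = 15 − 2 × (4900/1000) = 5.2°C.
ISA deviation = 3 − 5.2 = -2.2°C.
Density altitude = 4900 + 120 × (-2.2) = 4900 + (-264) = 4636 ft.

4636 ft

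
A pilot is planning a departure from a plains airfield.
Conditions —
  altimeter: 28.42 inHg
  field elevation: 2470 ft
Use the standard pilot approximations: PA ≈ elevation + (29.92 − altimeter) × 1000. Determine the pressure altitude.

3970 ft

Pressure correction = (29.92 − 28.42) × 1000 = +1500 ft.
Pressure altitude = 2470 + (+1500) = 3970 ft.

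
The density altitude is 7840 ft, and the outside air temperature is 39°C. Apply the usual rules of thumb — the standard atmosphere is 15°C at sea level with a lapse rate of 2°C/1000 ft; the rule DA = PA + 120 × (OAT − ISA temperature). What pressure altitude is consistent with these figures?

DA = PA + 120 × (OAT − (15 − 2·PA/1000)) = PA + 120·OAT − 1800 + 0.24·PA = 1.24·PA + 120·OAT − 1800.
So 1.24·PA = 7840 − 120 × 39 + 1800 = 4960.
PA = 4960 / 1.24 = 4000 ft.

4000 ft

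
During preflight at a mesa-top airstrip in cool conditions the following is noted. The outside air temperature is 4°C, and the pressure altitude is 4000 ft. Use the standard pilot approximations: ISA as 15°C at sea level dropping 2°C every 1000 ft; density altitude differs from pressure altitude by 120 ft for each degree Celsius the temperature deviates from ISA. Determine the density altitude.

3640 ft

ISA temperature at 4000 ft = 15 − 2 × (4000/1000) = 7°C.
ISA deviation = 4 − 7 = -3°C.
Density altitude = 4000 + 120 × (-3) = 4000 + (-360) = 3640 ft.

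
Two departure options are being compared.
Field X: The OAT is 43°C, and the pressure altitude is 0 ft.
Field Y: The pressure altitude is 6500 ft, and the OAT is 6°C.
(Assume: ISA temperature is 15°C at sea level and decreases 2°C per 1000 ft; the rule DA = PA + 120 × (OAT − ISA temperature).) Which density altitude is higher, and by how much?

Field Y by 3620 ft

Field X: ISA temp = 15°C, deviation +28°C, DA = 0 + 120 × 28 = 3360 ft.
Field Y: ISA temp = 2°C, deviation +4°C, DA = 6500 + 120 × 4 = 6980 ft.
Field Y is higher by 6980 − 3360 = 3620 ft.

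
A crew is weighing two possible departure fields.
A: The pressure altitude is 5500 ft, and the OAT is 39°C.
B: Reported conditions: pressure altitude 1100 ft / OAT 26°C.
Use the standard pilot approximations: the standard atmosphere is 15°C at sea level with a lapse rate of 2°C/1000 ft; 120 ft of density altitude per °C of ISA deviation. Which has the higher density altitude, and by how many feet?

A: ISA temp = 4°C, deviation +35°C, DA = 5500 + 120 × 35 = 9700 ft.
B: ISA temp = 12.8°C, deviation +13.2°C, DA = 1100 + 120 × 13.2 = 2684 ft.
A is higher by 9700 − 2684 = 7016 ft.

A by 7016 ft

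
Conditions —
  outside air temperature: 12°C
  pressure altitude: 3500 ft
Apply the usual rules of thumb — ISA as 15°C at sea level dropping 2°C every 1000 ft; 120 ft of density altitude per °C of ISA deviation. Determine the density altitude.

ISA temperature at 3500 ft = 15 − 2 × (3500/1000) = 8°C.
ISA deviation = 12 − 8 = +4°C.
Density altitude = 3500 + 120 × (4) = 3500 + (+480) = 3980 ft.

3980 ft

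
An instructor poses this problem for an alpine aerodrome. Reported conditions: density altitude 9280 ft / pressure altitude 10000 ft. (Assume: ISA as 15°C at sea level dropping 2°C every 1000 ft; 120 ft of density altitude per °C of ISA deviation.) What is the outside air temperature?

Density altitude − pressure altitude = 9280 − 10000 = -720 ft.
At 120 ft/°C that is an ISA deviation of -720/120 = -6°C.
ISA temperature at 10000 ft = 15 − 2 × (10000/1000) = -5°C.
OAT = ISA + deviation = -5 + (-6) = -11°C.

-11°C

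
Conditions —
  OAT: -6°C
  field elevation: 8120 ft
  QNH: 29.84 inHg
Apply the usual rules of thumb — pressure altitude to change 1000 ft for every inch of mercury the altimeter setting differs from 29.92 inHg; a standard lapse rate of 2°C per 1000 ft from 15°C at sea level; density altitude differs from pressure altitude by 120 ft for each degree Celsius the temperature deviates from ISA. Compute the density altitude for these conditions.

Pressure altitude = 8120 + (29.92 − 29.84) × 1000 = 8120 + (+80) = 8200 ft.
ISA temperature at 8200 ft = 15 − 2 × (8200/1000) = -1.4°C.
ISA deviation = -6 − (-1.4) = -4.6°C.
Density altitude = 8200 + 120 × (-4.6) = 7648 ft.

7648 ft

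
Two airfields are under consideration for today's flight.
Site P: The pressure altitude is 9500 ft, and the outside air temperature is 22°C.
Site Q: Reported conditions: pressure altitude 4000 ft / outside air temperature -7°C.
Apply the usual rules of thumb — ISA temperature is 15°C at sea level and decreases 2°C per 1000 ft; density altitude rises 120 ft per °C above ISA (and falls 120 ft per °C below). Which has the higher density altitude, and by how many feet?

Site P: ISA temp = -4°C, deviation +26°C, DA = 9500 + 120 × 26 = 12620 ft.
Site Q: ISA temp = 7°C, deviation -14°C, DA = 4000 + 120 × (-14) = 2320 ft.
Site P is higher by 12620 − 2320 = 10300 ft.

Site P by 10300 ft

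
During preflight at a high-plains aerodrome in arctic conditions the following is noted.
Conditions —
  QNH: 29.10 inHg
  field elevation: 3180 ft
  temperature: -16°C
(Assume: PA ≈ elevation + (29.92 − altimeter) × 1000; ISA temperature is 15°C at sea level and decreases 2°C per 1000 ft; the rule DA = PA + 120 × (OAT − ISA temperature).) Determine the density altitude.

Pressure altitude = 3180 + (29.92 − 29.10) × 1000 = 3180 + (+820) = 4000 ft.
ISA temperature at 4000 ft = 15 − 2 × (4000/1000) = 7°C.
ISA deviation = -16 − 7 = -23°C.
Density altitude = 4000 + 120 × (-23) = 1240 ft.

1240 ft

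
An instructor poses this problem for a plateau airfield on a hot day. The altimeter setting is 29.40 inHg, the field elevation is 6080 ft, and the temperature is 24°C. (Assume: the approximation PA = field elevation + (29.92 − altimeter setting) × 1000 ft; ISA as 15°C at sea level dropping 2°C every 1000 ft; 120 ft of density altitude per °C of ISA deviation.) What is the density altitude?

Pressure altitude = 6080 + (29.92 − 29.40) × 1000 = 6080 + (+520) = 6600 ft.
ISA temperature at 6600 ft = 15 − 2 × (6600/1000) = 1.8°C.
ISA deviation = 24 − 1.8 = +22.2°C.
Density altitude = 6600 + 120 × (22.2) = 9264 ft.

9264 ft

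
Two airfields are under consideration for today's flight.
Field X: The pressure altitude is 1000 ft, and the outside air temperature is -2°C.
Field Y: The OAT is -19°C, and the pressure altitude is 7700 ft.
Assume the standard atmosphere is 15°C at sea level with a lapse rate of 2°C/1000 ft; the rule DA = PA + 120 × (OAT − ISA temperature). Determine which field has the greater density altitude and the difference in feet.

Field X: ISA temp = 13°C, deviation -15°C, DA = 1000 + 120 × (-15) = -800 ft.
Field Y: ISA temp = -0.4°C, deviation -18.6°C, DA = 7700 + 120 × (-18.6) = 5468 ft.
Field Y is higher by 5468 − (-800) = 6268 ft.

Field Y by 6268 ft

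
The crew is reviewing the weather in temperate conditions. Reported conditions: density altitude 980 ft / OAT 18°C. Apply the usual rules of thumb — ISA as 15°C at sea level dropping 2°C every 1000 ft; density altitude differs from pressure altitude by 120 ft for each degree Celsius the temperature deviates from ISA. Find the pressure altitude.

DA = PA + 120 × (OAT − (15 − 2·PA/1000)) = PA + 120·OAT − 1800 + 0.24·PA = 1.24·PA + 120·OAT − 1800.
So 1.24·PA = 980 − 120 × 18 + 1800 = 620.
PA = 620 / 1.24 = 500 ft.

500 ft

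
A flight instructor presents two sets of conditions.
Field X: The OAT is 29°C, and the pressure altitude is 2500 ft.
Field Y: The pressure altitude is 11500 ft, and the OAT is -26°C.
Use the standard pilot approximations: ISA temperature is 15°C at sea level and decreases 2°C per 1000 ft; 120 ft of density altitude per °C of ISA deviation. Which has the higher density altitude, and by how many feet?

Field X: ISA temp = 10°C, deviation +19°C, DA = 2500 + 120 × 19 = 4780 ft.
Field Y: ISA temp = -8°C, deviation -18°C, DA = 11500 + 120 × (-18) = 9340 ft.
Field Y is higher by 9340 − 4780 = 4560 ft.

Field Y by 4560 ft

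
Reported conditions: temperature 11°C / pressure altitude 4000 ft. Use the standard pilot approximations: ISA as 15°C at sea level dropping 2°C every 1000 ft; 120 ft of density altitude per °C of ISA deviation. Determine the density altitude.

ISA temperature at 4000 ft = 15 − 2 × (4000/1000) = 7°C.
ISA deviation = 11 − 7 = +4°C.
Density altitude = 4000 + 120 × (4) = 4000 + (+480) = 4480 ft.

4480 ft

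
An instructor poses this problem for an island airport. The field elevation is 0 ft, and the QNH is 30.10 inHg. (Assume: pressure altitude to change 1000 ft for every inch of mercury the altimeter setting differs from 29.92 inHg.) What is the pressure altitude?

Pressure correction = (29.92 − 30.10) × 1000 = -180 ft.
Pressure altitude = 0 + (-180) = -180 ft.

-180 ft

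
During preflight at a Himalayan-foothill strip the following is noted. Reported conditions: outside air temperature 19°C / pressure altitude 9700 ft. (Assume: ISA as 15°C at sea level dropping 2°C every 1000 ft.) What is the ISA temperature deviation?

ISA temperature at 9700 ft = 15 − 2 × (9700/1000) = -4.4°C.
Deviation = OAT − ISA = 19 − (-4.4) = +23.4°C.

ISA+23.4°C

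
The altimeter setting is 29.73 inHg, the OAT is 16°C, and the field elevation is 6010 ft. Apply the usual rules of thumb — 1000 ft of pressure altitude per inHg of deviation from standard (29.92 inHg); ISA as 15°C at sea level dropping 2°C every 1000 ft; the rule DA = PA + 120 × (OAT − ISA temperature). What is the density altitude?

Pressure altitude = 6010 + (29.92 − 29.73) × 1000 = 6010 + (+190) = 6200 ft.
ISA temperature at 6200 ft = 15 − 2 × (6200/1000) = 2.6°C.
ISA deviation = 16 − 2.6 = +13.4°C.
Density altitude = 6200 + 120 × (13.4) = 7808 ft.

7808 ft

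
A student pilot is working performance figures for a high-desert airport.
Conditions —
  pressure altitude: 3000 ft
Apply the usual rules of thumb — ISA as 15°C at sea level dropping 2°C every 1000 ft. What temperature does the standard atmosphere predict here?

9°C

ISA temperature = 15 − 2 × (3000/1000) = 15 − 6 = 9°C.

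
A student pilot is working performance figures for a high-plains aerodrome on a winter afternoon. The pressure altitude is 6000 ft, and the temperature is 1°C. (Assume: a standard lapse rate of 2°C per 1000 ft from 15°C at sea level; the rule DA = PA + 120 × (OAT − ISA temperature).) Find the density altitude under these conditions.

ISA temperature at 6000 ft = 15 − 2 × (6000/1000) = 3°C.
ISA deviation = 1 − 3 = -2°C.
Density altitude = 6000 + 120 × (-2) = 6000 + (-240) = 5760 ft.

5760 ft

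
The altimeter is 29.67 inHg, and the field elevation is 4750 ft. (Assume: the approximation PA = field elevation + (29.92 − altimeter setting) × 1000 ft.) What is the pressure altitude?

Pressure correction = (29.92 − 29.67) × 1000 = +250 ft.
Pressure altitude = 4750 + (+250) = 5000 ft.

5000 ft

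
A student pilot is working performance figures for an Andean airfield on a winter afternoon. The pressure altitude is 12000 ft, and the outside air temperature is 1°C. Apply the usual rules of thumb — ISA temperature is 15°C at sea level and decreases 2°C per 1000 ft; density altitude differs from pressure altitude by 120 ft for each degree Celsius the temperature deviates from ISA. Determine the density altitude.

13200 ft

ISA temperature at 12000 ft = 15 − 2 × (12000/1000) = -9°C.
ISA deviation = 1 − (-9) = +10°C.
Density altitude = 12000 + 120 × (10) = 12000 + (+1200) = 13200 ft.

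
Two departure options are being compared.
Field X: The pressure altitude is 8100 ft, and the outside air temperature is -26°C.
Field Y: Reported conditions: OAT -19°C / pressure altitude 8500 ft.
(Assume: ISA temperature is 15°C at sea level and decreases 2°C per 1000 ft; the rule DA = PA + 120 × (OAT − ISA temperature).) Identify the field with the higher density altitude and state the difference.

Field Y by 1336 ft

Field X: ISA temp = -1.2°C, deviation -24.8°C, DA = 8100 + 120 × (-24.8) = 5124 ft.
Field Y: ISA temp = -2°C, deviation -17°C, DA = 8500 + 120 × (-17) = 6460 ft.
Field Y is higher by 6460 − 5124 = 1336 ft.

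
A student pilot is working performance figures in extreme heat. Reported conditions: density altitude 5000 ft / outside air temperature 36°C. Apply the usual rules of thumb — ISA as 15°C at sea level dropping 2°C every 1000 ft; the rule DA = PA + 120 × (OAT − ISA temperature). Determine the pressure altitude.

2000 ft

DA = PA + 120 × (OAT − (15 − 2·PA/1000)) = PA + 120·OAT − 1800 + 0.24·PA = 1.24·PA + 120·OAT − 1800.
So 1.24·PA = 5000 − 120 × 36 + 1800 = 2480.
PA = 2480 / 1.24 = 2000 ft.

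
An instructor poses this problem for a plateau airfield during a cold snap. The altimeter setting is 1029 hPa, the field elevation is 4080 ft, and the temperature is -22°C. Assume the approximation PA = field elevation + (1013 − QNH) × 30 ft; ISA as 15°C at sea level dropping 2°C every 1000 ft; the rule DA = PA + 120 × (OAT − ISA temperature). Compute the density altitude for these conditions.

24 ft

Pressure altitude = 4080 + (1013 − 1029) × 30 = 4080 + (-480) = 3600 ft.
ISA temperature at 3600 ft = 15 − 2 × (3600/1000) = 7.8°C.
ISA deviation = -22 − 7.8 = -29.8°C.
Density altitude = 3600 + 120 × (-29.8) = 24 ft.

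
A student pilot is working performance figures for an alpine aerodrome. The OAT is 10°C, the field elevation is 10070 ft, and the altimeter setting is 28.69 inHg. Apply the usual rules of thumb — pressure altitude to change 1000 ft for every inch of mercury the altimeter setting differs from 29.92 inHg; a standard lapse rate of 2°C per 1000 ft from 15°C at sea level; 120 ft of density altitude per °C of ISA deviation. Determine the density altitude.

Pressure altitude = 10070 + (29.92 − 28.69) × 1000 = 10070 + (+1230) = 11300 ft.
ISA temperature at 11300 ft = 15 − 2 × (11300/1000) = -7.6°C.
ISA deviation = 10 − (-7.6) = +17.6°C.
Density altitude = 11300 + 120 × (17.6) = 13412 ft.

13412 ft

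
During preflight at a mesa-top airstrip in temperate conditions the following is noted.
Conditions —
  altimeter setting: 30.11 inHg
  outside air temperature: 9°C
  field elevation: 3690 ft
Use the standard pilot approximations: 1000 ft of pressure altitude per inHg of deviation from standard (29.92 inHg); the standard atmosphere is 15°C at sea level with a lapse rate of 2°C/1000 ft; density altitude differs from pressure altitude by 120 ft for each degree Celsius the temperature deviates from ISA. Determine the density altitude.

3620 ft

Pressure altitude = 3690 + (29.92 − 30.11) × 1000 = 3690 + (-190) = 3500 ft.
ISA temperature at 3500 ft = 15 − 2 × (3500/1000) = 8°C.
ISA deviation = 9 − 8 = +1°C.
Density altitude = 3500 + 120 × (1) = 3620 ft.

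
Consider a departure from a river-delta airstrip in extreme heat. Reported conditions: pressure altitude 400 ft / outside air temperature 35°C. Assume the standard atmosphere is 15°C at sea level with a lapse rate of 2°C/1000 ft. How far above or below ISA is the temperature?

ISA+20.8°C

ISA temperature at 400 ft = 15 − 2 × (400/1000) = 14.2°C.
Deviation = OAT − ISA = 35 − 14.2 = +20.8°C.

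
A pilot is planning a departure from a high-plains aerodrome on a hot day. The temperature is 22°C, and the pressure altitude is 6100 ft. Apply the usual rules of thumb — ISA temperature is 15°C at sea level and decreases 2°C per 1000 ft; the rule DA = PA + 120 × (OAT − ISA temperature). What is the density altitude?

ISA temperature at 6100 ft = 15 − 2 × (6100/1000) = 2.8°C.
ISA deviation = 22 − 2.8 = +19.2°C.
Density altitude = 6100 + 120 × (19.2) = 6100 + (+2304) = 8404 ft.

8404 ft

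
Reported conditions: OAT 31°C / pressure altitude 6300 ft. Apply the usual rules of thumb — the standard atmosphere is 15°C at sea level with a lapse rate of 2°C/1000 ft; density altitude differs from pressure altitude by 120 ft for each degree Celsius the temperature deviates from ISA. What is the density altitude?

9732 ft

ISA temperature at 6300 ft = 15 − 2 × (6300/1000) = 2.4°C.
ISA deviation = 31 − 2.4 = +28.6°C.
Density altitude = 6300 + 120 × (28.6) = 6300 + (+3432) = 9732 ft.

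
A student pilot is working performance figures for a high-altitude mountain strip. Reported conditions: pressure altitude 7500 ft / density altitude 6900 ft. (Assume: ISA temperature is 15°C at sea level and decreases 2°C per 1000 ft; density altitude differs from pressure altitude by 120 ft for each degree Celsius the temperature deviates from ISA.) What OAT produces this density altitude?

-5°C

Density altitude − pressure altitude = 6900 − 7500 = -600 ft.
At 120 ft/°C that is an ISA deviation of -600/120 = -5°C.
ISA temperature at 7500 ft = 15 − 2 × (7500/1000) = 0°C.
OAT = ISA + deviation = 0 + (-5) = -5°C.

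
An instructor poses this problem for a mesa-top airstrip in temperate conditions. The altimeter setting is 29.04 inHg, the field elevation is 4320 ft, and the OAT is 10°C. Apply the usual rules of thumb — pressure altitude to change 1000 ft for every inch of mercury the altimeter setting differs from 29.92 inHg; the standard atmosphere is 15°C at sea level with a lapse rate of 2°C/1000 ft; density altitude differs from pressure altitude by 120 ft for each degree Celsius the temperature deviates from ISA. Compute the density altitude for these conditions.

Pressure altitude = 4320 + (29.92 − 29.04) × 1000 = 4320 + (+880) = 5200 ft.
ISA temperature at 5200 ft = 15 − 2 × (5200/1000) = 4.6°C.
ISA deviation = 10 − 4.6 = +5.4°C.
Density altitude = 5200 + 120 × (5.4) = 5848 ft.

5848 ft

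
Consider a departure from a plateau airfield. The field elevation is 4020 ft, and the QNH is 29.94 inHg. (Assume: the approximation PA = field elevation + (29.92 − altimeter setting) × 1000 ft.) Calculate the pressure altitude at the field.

4000 ft

Pressure correction = (29.92 − 29.94) × 1000 = -20 ft.
Pressure altitude = 4020 + (-20) = 4000 ft.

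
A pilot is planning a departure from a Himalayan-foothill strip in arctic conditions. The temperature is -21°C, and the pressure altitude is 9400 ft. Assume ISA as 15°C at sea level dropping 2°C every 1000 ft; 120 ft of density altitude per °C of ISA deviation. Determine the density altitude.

7336 ft

ISA temperature at 9400 ft = 15 − 2 × (9400/1000) = -3.8°C.
ISA deviation = -21 − (-3.8) = -17.2°C.
Density altitude = 9400 + 120 × (-17.2) = 9400 + (-2064) = 7336 ft.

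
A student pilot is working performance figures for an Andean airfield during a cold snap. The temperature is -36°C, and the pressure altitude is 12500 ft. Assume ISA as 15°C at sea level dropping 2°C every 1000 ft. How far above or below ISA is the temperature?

ISA temperature at 12500 ft = 15 − 2 × (12500/1000) = -10°C.
Deviation = OAT − ISA = -36 − (-10) = -26°C.

ISA-26°C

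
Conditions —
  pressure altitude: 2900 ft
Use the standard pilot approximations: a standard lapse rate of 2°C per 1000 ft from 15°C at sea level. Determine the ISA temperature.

9.2°C

ISA temperature = 15 − 2 × (2900/1000) = 15 − 5.8 = 9.2°C.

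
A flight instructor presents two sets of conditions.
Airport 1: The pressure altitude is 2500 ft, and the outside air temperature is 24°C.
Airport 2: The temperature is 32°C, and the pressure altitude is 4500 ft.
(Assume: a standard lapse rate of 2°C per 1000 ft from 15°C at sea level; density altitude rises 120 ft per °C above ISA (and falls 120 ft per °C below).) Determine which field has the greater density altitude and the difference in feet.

Airport 2 by 3440 ft

Airport 1: ISA temp = 10°C, deviation +14°C, DA = 2500 + 120 × 14 = 4180 ft.
Airport 2: ISA temp = 6°C, deviation +26°C, DA = 4500 + 120 × 26 = 7620 ft.
Airport 2 is higher by 7620 − 4180 = 3440 ft.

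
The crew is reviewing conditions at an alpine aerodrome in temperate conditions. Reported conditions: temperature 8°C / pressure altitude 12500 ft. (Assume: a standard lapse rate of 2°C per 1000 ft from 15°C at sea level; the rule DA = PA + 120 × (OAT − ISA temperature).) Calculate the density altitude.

ISA temperature at 12500 ft = 15 − 2 × (12500/1000) = -10°C.
ISA deviation = 8 − (-10) = +18°C.
Density altitude = 12500 + 120 × (18) = 12500 + (+2160) = 14660 ft.

14660 ft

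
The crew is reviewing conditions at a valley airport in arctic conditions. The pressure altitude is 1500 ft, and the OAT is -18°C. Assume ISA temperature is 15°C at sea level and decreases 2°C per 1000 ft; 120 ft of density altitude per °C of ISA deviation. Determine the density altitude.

ISA temperature at 1500 ft = 15 − 2 × (1500/1000) = 12°C.
ISA deviation = -18 − 12 = -30°C.
Density altitude = 1500 + 120 × (-30) = 1500 + (-3600) = -2100 ft.

-2100 ft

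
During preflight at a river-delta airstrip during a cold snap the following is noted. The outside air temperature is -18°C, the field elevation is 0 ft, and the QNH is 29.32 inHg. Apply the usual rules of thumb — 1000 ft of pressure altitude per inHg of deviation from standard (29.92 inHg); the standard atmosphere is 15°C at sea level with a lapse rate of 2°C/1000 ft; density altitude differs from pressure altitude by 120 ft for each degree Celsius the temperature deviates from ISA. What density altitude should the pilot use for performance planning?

Pressure altitude = 0 + (29.92 − 29.32) × 1000 = 0 + (+600) = 600 ft.
ISA temperature at 600 ft = 15 − 2 × (600/1000) = 13.8°C.
ISA deviation = -18 − 13.8 = -31.8°C.
Density altitude = 600 + 120 × (-31.8) = -3216 ft.

-3216 ft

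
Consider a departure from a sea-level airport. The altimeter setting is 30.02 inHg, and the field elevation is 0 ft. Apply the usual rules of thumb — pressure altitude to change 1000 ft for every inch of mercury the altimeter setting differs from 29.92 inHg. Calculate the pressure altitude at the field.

Pressure correction = (29.92 − 30.02) × 1000 = -100 ft.
Pressure altitude = 0 + (-100) = -100 ft.

-100 ft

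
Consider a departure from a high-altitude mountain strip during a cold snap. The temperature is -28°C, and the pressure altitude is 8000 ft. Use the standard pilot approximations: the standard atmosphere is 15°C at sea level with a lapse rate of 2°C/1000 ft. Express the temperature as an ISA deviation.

ISA-27°C

ISA temperature at 8000 ft = 15 − 2 × (8000/1000) = -1°C.
Deviation = OAT − ISA = -28 − (-1) = -27°C.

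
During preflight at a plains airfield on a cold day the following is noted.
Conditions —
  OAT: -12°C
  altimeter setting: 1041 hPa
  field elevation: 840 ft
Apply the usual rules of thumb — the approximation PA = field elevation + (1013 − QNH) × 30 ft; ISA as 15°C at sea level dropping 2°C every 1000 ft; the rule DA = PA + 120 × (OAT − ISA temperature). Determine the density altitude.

Pressure altitude = 840 + (1013 − 1041) × 30 = 840 + (-840) = 0 ft.
ISA temperature at 0 ft = 15 − 2 × (0/1000) = 15°C.
ISA deviation = -12 − 15 = -27°C.
Density altitude = 0 + 120 × (-27) = -3240 ft.

-3240 ft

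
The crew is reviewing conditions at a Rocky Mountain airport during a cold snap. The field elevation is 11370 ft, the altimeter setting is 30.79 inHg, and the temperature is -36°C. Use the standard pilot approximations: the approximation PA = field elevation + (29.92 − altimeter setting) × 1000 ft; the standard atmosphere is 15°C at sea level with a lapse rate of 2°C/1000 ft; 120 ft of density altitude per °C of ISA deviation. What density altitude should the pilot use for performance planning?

Pressure altitude = 11370 + (29.92 − 30.79) × 1000 = 11370 + (-870) = 10500 ft.
ISA temperature at 10500 ft = 15 − 2 × (10500/1000) = -6°C.
ISA deviation = -36 − (-6) = -30°C.
Density altitude = 10500 + 120 × (-30) = 6900 ft.

6900 ft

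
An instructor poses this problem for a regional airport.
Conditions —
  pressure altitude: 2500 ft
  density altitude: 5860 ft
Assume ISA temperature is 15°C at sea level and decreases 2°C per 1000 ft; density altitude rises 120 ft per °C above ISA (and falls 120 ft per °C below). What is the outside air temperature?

Density altitude − pressure altitude = 5860 − 2500 = +3360 ft.
At 120 ft/°C that is an ISA deviation of 3360/120 = +28°C.
ISA temperature at 2500 ft = 15 − 2 × (2500/1000) = 10°C.
OAT = ISA + deviation = 10 + (+28) = 38°C.

38°C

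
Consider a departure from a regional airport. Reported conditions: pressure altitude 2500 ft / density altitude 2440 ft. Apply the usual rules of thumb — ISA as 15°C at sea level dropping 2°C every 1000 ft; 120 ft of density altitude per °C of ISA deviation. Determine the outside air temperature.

Density altitude − pressure altitude = 2440 − 2500 = -60 ft.
At 120 ft/°C that is an ISA deviation of -60/120 = -0.5°C.
ISA temperature at 2500 ft = 15 − 2 × (2500/1000) = 10°C.
OAT = ISA + deviation = 10 + (-0.5) = 9.5°C.

9.5°C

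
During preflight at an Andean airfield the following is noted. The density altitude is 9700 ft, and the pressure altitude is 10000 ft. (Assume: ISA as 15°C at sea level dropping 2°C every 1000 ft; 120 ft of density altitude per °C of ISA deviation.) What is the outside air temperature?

Density altitude − pressure altitude = 9700 − 10000 = -300 ft.
At 120 ft/°C that is an ISA deviation of -300/120 = -2.5°C.
ISA temperature at 10000 ft = 15 − 2 × (10000/1000) = -5°C.
OAT = ISA + deviation = -5 + (-2.5) = -7.5°C.

-7.5°C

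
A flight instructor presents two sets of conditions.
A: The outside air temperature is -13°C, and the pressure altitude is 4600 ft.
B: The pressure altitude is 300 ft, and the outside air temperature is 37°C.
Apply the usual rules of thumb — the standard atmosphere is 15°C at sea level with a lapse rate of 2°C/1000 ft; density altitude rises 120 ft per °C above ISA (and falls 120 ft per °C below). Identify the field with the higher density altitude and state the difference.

A: ISA temp = 5.8°C, deviation -18.8°C, DA = 4600 + 120 × (-18.8) = 2344 ft.
B: ISA temp = 14.4°C, deviation +22.6°C, DA = 300 + 120 × 22.6 = 3012 ft.
B is higher by 3012 − 2344 = 668 ft.

B by 668 ft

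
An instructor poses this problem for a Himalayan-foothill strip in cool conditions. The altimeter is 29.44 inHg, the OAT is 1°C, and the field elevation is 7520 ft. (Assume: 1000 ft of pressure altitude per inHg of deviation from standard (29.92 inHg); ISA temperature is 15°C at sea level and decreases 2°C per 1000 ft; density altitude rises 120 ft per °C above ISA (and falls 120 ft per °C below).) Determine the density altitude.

Pressure altitude = 7520 + (29.92 − 29.44) × 1000 = 7520 + (+480) = 8000 ft.
ISA temperature at 8000 ft = 15 − 2 × (8000/1000) = -1°C.
ISA deviation = 1 − (-1) = +2°C.
Density altitude = 8000 + 120 × (2) = 8240 ft.

8240 ft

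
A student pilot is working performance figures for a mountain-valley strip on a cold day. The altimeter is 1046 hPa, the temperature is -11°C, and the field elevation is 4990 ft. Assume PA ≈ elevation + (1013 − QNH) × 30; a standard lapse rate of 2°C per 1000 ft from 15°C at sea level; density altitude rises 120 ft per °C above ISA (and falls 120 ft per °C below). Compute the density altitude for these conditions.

Pressure altitude = 4990 + (1013 − 1046) × 30 = 4990 + (-990) = 4000 ft.
ISA temperature at 4000 ft = 15 − 2 × (4000/1000) = 7°C.
ISA deviation = -11 − 7 = -18°C.
Density altitude = 4000 + 120 × (-18) = 1840 ft.

1840 ft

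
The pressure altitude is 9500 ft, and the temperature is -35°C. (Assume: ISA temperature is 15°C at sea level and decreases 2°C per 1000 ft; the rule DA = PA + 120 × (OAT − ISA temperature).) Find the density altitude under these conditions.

5780 ft

ISA temperature at 9500 ft = 15 − 2 × (9500/1000) = -4°C.
ISA deviation = -35 − (-4) = -31°C.
Density altitude = 9500 + 120 × (-31) = 9500 + (-3720) = 5780 ft.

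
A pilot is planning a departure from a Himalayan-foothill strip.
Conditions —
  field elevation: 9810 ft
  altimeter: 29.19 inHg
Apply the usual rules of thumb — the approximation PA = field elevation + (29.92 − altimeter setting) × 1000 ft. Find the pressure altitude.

Pressure correction = (29.92 − 29.19) × 1000 = +730 ft.
Pressure altitude = 9810 + (+730) = 10540 ft.

10540 ft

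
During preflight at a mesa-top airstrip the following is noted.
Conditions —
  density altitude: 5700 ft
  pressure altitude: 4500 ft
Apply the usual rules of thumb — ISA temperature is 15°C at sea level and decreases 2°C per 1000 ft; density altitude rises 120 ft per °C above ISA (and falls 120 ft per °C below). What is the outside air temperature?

16°C

Density altitude − pressure altitude = 5700 − 4500 = +1200 ft.
At 120 ft/°C that is an ISA deviation of 1200/120 = +10°C.
ISA temperature at 4500 ft = 15 − 2 × (4500/1000) = 6°C.
OAT = ISA + deviation = 6 + (+10) = 16°C.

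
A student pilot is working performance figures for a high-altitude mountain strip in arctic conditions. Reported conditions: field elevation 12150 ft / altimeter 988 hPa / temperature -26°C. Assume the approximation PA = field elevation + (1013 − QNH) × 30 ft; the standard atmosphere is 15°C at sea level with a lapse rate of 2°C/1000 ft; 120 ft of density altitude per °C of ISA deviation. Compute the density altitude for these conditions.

Pressure altitude = 12150 + (1013 − 988) × 30 = 12150 + (+750) = 12900 ft.
ISA temperature at 12900 ft = 15 − 2 × (12900/1000) = -10.8°C.
ISA deviation = -26 − (-10.8) = -15.2°C.
Density altitude = 12900 + 120 × (-15.2) = 11076 ft.

11076 ft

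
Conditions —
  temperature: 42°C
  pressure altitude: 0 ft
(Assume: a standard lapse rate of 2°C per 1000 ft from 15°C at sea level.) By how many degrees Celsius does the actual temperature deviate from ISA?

ISA+27°C

ISA temperature at 0 ft = 15 − 2 × (0/1000) = 15°C.
Deviation = OAT − ISA = 42 − 15 = +27°C.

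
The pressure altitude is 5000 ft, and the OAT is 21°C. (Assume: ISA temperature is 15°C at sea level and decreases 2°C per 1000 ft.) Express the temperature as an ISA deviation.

ISA temperature at 5000 ft = 15 − 2 × (5000/1000) = 5°C.
Deviation = OAT − ISA = 21 − 5 = +16°C.

ISA+16°C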